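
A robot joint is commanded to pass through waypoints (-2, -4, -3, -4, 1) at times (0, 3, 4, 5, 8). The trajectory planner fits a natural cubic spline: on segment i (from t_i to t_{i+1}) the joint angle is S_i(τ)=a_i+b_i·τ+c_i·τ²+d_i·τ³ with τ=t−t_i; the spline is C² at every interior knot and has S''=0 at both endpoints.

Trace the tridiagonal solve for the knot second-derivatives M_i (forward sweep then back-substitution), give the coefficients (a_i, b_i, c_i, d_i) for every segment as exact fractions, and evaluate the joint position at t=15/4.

Δ: Δ0=-2/3, Δ1=1, Δ2=-1, Δ3=5/3
row 1: diag=8, rhs=10; c'=1/8, d'=5/4
row 2: denom=4−1·1/8=31/8; d'=(-12−1·5/4)/(31/8)=-106/31
row 3: denom=8−1·8/31=240/31; d'=(16−1·-106/31)/(240/31)=301/120
back: M3=301/120
back: M2=-106/31−8/31·301/120=-61/15
back: M1=5/4−1/8·-61/15=211/120
M: M0=0, M1=211/120, M2=-61/15, M3=301/120, M4=0
seg 0: a=-2, c=M0/2=0, d=(M1−M0)/(6·3)=211/2160, b=Δ0−h0·(2M0+M1)/6=-371/240
seg 1: a=-4, c=M1/2=211/240, d=(M2−M1)/(6·1)=-233/240, b=Δ1−h1·(2M1+M2)/6=131/120
seg 2: a=-3, c=M2/2=-61/30, d=(M3−M2)/(6·1)=263/240, b=Δ2−h2·(2M2+M3)/6=-1/16
seg 3: a=-4, c=M3/2=301/240, d=(M4−M3)/(6·3)=-301/2160, b=Δ3−h3·(2M3+M4)/6=-101/120
t_q=15/4 → seg 1, τ=3/4; S=-4+131/120·τ+211/240·τ²+-233/240·τ³=-15853/5120

  seg 0: a=-2 b=-371/240 c=0 d=211/2160
  seg 1: a=-4 b=131/120 c=211/240 d=-233/240
  seg 2: a=-3 b=-1/16 c=-61/30 d=263/240
  seg 3: a=-4 b=-101/120 c=301/240 d=-301/2160
S(15/4) = -15853/5120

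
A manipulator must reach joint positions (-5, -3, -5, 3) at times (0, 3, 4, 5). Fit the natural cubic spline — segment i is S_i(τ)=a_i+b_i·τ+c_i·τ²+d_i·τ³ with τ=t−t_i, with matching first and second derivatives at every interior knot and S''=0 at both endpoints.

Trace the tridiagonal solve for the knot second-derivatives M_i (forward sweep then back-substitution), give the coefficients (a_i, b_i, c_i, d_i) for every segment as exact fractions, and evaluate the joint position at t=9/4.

Δ: Δ0=2/3, Δ1=-2, Δ2=8
row 1: diag=8, rhs=-16; c'=1/8, d'=-2
row 2: denom=4−1·1/8=31/8; d'=(60−1·-2)/(31/8)=16
back: M2=16
back: M1=-2−1/8·16=-4
M: M0=0, M1=-4, M2=16, M3=0
seg 0: a=-5, c=M0/2=0, d=(M1−M0)/(6·3)=-2/9, b=Δ0−h0·(2M0+M1)/6=8/3
seg 1: a=-3, c=M1/2=-2, d=(M2−M1)/(6·1)=10/3, b=Δ1−h1·(2M1+M2)/6=-10/3
seg 2: a=-5, c=M2/2=8, d=(M3−M2)/(6·1)=-8/3, b=Δ2−h2·(2M2+M3)/6=8/3
t_q=9/4 → seg 0, τ=9/4; S=-5+8/3·τ+0·τ²+-2/9·τ³=-49/32

  seg 0: a=-5 b=8/3 c=0 d=-2/9
  seg 1: a=-3 b=-10/3 c=-2 d=10/3
  seg 2: a=-5 b=8/3 c=8 d=-8/3
S(9/4) = -49/32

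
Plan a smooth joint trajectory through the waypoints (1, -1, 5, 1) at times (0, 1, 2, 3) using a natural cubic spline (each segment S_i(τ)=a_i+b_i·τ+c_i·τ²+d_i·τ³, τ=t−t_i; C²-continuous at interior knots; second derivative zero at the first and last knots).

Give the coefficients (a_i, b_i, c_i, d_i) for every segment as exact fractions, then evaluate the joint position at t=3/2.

Δ: Δ0=-2, Δ1=6, Δ2=-4
row 1: diag=4, rhs=48; c'=1/4, d'=12
row 2: denom=4−1·1/4=15/4; d'=(-60−1·12)/(15/4)=-96/5
back: M2=-96/5
back: M1=12−1/4·-96/5=84/5
M: M0=0, M1=84/5, M2=-96/5, M3=0
seg 0: a=1, c=M0/2=0, d=(M1−M0)/(6·1)=14/5, b=Δ0−h0·(2M0+M1)/6=-24/5
seg 1: a=-1, c=M1/2=42/5, d=(M2−M1)/(6·1)=-6, b=Δ1−h1·(2M1+M2)/6=18/5
seg 2: a=5, c=M2/2=-48/5, d=(M3−M2)/(6·1)=16/5, b=Δ2−h2·(2M2+M3)/6=12/5
t_q=3/2 → seg 1, τ=1/2; S=-1+18/5·τ+42/5·τ²+-6·τ³=43/20

  seg 0: a=1 b=-24/5 c=0 d=14/5
  seg 1: a=-1 b=18/5 c=42/5 d=-6
  seg 2: a=5 b=12/5 c=-48/5 d=16/5
S(3/2) = 43/20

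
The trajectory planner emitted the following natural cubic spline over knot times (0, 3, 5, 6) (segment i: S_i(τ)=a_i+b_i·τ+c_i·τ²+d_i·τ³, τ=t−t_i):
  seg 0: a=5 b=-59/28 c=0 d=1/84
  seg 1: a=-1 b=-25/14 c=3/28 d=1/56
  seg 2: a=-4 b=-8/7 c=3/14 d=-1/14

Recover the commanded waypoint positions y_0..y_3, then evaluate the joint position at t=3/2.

y_0 = S_0(0) = a_0 = 5
y_1 = S_1(0) = a_1 = -1
y_2 = S_2(0) = a_2 = -4
y_3 = S_2(1) = -5
t_q=3/2 is in segment 0 (τ=3/2); S_0(τ)=421/224

y_0=5 y_1=-1 y_2=-4 y_3=-5
S(3/2) = 421/224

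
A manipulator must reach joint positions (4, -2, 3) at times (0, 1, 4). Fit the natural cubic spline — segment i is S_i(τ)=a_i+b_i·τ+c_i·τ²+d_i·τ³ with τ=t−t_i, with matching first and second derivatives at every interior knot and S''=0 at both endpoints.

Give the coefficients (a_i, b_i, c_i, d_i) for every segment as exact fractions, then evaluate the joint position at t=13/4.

Δ: Δ0=-6, Δ1=5/3
row 1: diag=8, rhs=46; c'=3/8, d'=23/4
back: M1=23/4
M: M0=0, M1=23/4, M2=0
seg 0: a=4, c=M0/2=0, d=(M1−M0)/(6·1)=23/24, b=Δ0−h0·(2M0+M1)/6=-167/24
seg 1: a=-2, c=M1/2=23/8, d=(M2−M1)/(6·3)=-23/72, b=Δ1−h1·(2M1+M2)/6=-49/12
t_q=13/4 → seg 1, τ=9/4; S=-2+-49/12·τ+23/8·τ²+-23/72·τ³=-139/512

  seg 0: a=4 b=-167/24 c=0 d=23/24
  seg 1: a=-2 b=-49/12 c=23/8 d=-23/72
S(13/4) = -139/512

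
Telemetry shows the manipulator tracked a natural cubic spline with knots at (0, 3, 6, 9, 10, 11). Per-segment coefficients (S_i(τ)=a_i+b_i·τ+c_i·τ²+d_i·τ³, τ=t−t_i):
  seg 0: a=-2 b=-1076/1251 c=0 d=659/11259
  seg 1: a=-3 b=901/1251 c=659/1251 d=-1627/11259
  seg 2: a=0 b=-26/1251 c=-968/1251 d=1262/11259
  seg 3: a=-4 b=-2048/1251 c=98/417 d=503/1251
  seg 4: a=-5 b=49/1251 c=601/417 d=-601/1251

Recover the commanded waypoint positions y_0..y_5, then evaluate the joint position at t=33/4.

y_0 = S_0(0) = a_0 = -2
y_1 = S_1(0) = a_1 = -3
y_2 = S_2(0) = a_2 = 0
y_3 = S_3(0) = a_3 = -4
y_4 = S_4(0) = a_4 = -5
y_5 = S_4(1) = -4
t_q=33/4 is in segment 2 (τ=9/4); S_2(τ)=-11953/4448

y_0=-2 y_1=-3 y_2=0 y_3=-4 y_4=-5 y_5=-4
S(33/4) = -11953/4448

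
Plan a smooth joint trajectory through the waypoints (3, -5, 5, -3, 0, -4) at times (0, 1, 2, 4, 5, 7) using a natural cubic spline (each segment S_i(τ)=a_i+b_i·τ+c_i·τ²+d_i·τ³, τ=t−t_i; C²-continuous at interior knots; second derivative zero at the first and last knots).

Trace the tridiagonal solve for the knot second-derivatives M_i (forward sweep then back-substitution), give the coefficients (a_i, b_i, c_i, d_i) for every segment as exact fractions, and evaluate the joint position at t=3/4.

Δ: Δ0=-8, Δ1=10, Δ2=-4, Δ3=3, Δ4=-2
row 1: diag=4, rhs=108; c'=1/4, d'=27
row 2: denom=6−1·1/4=23/4; d'=(-84−1·27)/(23/4)=-444/23
row 3: denom=6−2·8/23=122/23; d'=(42−2·-444/23)/(122/23)=927/61
row 4: denom=6−1·23/122=709/122; d'=(-30−1·927/61)/(709/122)=-5514/709
back: M4=-5514/709
back: M3=927/61−23/122·-5514/709=11814/709
back: M2=-444/23−8/23·11814/709=-17796/709
back: M1=27−1/4·-17796/709=23592/709
M: M0=0, M1=23592/709, M2=-17796/709, M3=11814/709, M4=-5514/709, M5=0
seg 0: a=3, c=M0/2=0, d=(M1−M0)/(6·1)=3932/709, b=Δ0−h0·(2M0+M1)/6=-9604/709
seg 1: a=-5, c=M1/2=11796/709, d=(M2−M1)/(6·1)=-6898/709, b=Δ1−h1·(2M1+M2)/6=2192/709
seg 2: a=5, c=M2/2=-8898/709, d=(M3−M2)/(6·2)=4935/1418, b=Δ2−h2·(2M2+M3)/6=5090/709
seg 3: a=-3, c=M3/2=5907/709, d=(M4−M3)/(6·1)=-2888/709, b=Δ3−h3·(2M3+M4)/6=-892/709
seg 4: a=0, c=M4/2=-2757/709, d=(M5−M4)/(6·2)=919/1418, b=Δ4−h4·(2M4+M5)/6=2258/709
t_q=3/4 → seg 0, τ=3/4; S=3+-9604/709·τ+0·τ²+3932/709·τ³=-54675/11344

  seg 0: a=3 b=-9604/709 c=0 d=3932/709
  seg 1: a=-5 b=2192/709 c=11796/709 d=-6898/709
  seg 2: a=5 b=5090/709 c=-8898/709 d=4935/1418
  seg 3: a=-3 b=-892/709 c=5907/709 d=-2888/709
  seg 4: a=0 b=2258/709 c=-2757/709 d=919/1418
S(3/4) = -54675/11344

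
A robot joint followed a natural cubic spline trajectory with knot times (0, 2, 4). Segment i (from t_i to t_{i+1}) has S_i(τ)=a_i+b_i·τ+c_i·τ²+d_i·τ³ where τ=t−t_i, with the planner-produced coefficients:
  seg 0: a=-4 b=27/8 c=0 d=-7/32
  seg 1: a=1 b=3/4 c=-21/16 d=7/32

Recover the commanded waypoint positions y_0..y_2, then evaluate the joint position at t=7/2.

y_0 = S_0(0) = a_0 = -4
y_1 = S_1(0) = a_1 = 1
y_2 = S_1(2) = -1
t_q=7/2 is in segment 1 (τ=3/2); S_1(τ)=-23/256

y_0=-4 y_1=1 y_2=-1
S(7/2) = -23/256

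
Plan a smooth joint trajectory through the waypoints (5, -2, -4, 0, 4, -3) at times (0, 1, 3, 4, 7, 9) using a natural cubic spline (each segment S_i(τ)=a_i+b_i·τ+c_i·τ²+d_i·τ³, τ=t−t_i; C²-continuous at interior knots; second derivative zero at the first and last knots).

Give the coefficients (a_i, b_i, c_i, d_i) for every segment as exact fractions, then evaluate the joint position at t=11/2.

Δ: Δ0=-7, Δ1=-1, Δ2=4, Δ3=4/3, Δ4=-7/2
row 1: diag=6, rhs=36; c'=1/3, d'=6
row 2: denom=6−2·1/3=16/3; d'=(30−2·6)/(16/3)=27/8
row 3: denom=8−1·3/16=125/16; d'=(-16−1·27/8)/(125/16)=-62/25
row 4: denom=10−3·48/125=1106/125; d'=(-29−3·-62/25)/(1106/125)=-385/158
back: M4=-385/158
back: M3=-62/25−48/125·-385/158=-122/79
back: M2=27/8−3/16·-122/79=579/158
back: M1=6−1/3·579/158=755/158
M: M0=0, M1=755/158, M2=579/158, M3=-122/79, M4=-385/158, M5=0
seg 0: a=5, c=M0/2=0, d=(M1−M0)/(6·1)=755/948, b=Δ0−h0·(2M0+M1)/6=-7391/948
seg 1: a=-2, c=M1/2=755/316, d=(M2−M1)/(6·2)=-22/237, b=Δ1−h1·(2M1+M2)/6=-2563/474
seg 2: a=-4, c=M2/2=579/316, d=(M3−M2)/(6·1)=-823/948, b=Δ2−h2·(2M2+M3)/6=1439/474
seg 3: a=0, c=M3/2=-61/79, d=(M4−M3)/(6·3)=-47/948, b=Δ3−h3·(2M3+M4)/6=3883/948
seg 4: a=4, c=M4/2=-385/316, d=(M5−M4)/(6·2)=385/1896, b=Δ4−h4·(2M4+M5)/6=-889/474
t_q=11/2 → seg 3, τ=3/2; S=0+3883/948·τ+-61/79·τ²+-47/948·τ³=10717/2528

  seg 0: a=5 b=-7391/948 c=0 d=755/948
  seg 1: a=-2 b=-2563/474 c=755/316 d=-22/237
  seg 2: a=-4 b=1439/474 c=579/316 d=-823/948
  seg 3: a=0 b=3883/948 c=-61/79 d=-47/948
  seg 4: a=4 b=-889/474 c=-385/316 d=385/1896
S(11/2) = 10717/2528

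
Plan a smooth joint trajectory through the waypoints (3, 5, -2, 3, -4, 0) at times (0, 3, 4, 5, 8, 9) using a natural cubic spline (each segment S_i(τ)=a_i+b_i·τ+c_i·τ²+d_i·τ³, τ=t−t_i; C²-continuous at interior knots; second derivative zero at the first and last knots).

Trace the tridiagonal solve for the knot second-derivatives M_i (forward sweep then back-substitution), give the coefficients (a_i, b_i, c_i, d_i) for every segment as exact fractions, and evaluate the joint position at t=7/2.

  seg 0: a=3 b=8183/1641 c=0 d=-2363/4923
  seg 1: a=5 b=-13084/1641 c=-2363/547 d=8686/1641
  seg 2: a=-2 b=-1204/1641 c=6323/547 d=-9560/1641
  seg 3: a=3 b=8054/1641 c=-3237/547 d=5750/4923
  seg 4: a=-4 b=1538/1641 c=2513/547 d=-2513/1641
S(7/2) = 651/1094

Δ: Δ0=2/3, Δ1=-7, Δ2=5, Δ3=-7/3, Δ4=4
row 1: diag=8, rhs=-46; c'=1/8, d'=-23/4
row 2: denom=4−1·1/8=31/8; d'=(72−1·-23/4)/(31/8)=622/31
row 3: denom=8−1·8/31=240/31; d'=(-44−1·622/31)/(240/31)=-331/40
row 4: denom=8−3·31/80=547/80; d'=(38−3·-331/40)/(547/80)=5026/547
back: M4=5026/547
back: M3=-331/40−31/80·5026/547=-6474/547
back: M2=622/31−8/31·-6474/547=12646/547
back: M1=-23/4−1/8·12646/547=-4726/547
M: M0=0, M1=-4726/547, M2=12646/547, M3=-6474/547, M4=5026/547, M5=0
seg 0: a=3, c=M0/2=0, d=(M1−M0)/(6·3)=-2363/4923, b=Δ0−h0·(2M0+M1)/6=8183/1641
seg 1: a=5, c=M1/2=-2363/547, d=(M2−M1)/(6·1)=8686/1641, b=Δ1−h1·(2M1+M2)/6=-13084/1641
seg 2: a=-2, c=M2/2=6323/547, d=(M3−M2)/(6·1)=-9560/1641, b=Δ2−h2·(2M2+M3)/6=-1204/1641
seg 3: a=3, c=M3/2=-3237/547, d=(M4−M3)/(6·3)=5750/4923, b=Δ3−h3·(2M3+M4)/6=8054/1641
seg 4: a=-4, c=M4/2=2513/547, d=(M5−M4)/(6·1)=-2513/1641, b=Δ4−h4·(2M4+M5)/6=1538/1641
t_q=7/2 → seg 1, τ=1/2; S=5+-13084/1641·τ+-2363/547·τ²+8686/1641·τ³=651/1094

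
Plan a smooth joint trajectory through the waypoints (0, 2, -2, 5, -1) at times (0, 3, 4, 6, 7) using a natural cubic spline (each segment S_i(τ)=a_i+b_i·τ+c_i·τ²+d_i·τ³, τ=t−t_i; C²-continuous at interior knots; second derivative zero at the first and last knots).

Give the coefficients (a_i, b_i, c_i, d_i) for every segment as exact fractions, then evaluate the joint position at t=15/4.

  seg 0: a=0 b=242/75 c=0 d=-64/225
  seg 1: a=2 b=-334/75 c=-64/25 d=226/75
  seg 2: a=-2 b=-8/15 c=162/25 d=-1339/600
  seg 3: a=5 b=-209/150 c=-691/100 d=691/300
S(15/4) = -1207/800

Δ: Δ0=2/3, Δ1=-4, Δ2=7/2, Δ3=-6
row 1: diag=8, rhs=-28; c'=1/8, d'=-7/2
row 2: denom=6−1·1/8=47/8; d'=(45−1·-7/2)/(47/8)=388/47
row 3: denom=6−2·16/47=250/47; d'=(-57−2·388/47)/(250/47)=-691/50
back: M3=-691/50
back: M2=388/47−16/47·-691/50=324/25
back: M1=-7/2−1/8·324/25=-128/25
M: M0=0, M1=-128/25, M2=324/25, M3=-691/50, M4=0
seg 0: a=0, c=M0/2=0, d=(M1−M0)/(6·3)=-64/225, b=Δ0−h0·(2M0+M1)/6=242/75
seg 1: a=2, c=M1/2=-64/25, d=(M2−M1)/(6·1)=226/75, b=Δ1−h1·(2M1+M2)/6=-334/75
seg 2: a=-2, c=M2/2=162/25, d=(M3−M2)/(6·2)=-1339/600, b=Δ2−h2·(2M2+M3)/6=-8/15
seg 3: a=5, c=M3/2=-691/100, d=(M4−M3)/(6·1)=691/300, b=Δ3−h3·(2M3+M4)/6=-209/150
t_q=15/4 → seg 1, τ=3/4; S=2+-334/75·τ+-64/25·τ²+226/75·τ³=-1207/800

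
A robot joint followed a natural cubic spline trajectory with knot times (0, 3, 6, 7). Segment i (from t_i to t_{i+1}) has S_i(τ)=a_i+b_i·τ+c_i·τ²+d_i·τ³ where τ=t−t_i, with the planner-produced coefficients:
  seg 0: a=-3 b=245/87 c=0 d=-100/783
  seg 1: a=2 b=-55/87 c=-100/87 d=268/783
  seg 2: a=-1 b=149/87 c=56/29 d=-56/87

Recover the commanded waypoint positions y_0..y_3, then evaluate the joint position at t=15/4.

y_0 = S_0(0) = a_0 = -3
y_1 = S_1(0) = a_1 = 2
y_2 = S_2(0) = a_2 = -1
y_3 = S_2(1) = 2
t_q=15/4 is in segment 1 (τ=3/4); S_1(τ)=475/464

y_0=-3 y_1=2 y_2=-1 y_3=2
S(15/4) = 475/464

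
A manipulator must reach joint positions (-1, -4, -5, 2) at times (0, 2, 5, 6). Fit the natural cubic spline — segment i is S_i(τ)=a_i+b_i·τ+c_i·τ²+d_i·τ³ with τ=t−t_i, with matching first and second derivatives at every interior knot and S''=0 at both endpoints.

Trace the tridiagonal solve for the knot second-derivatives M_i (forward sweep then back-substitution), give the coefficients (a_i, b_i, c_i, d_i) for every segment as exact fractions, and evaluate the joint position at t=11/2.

  seg 0: a=-1 b=-487/426 c=0 d=-19/213
  seg 1: a=-4 b=-943/426 c=-38/71 d=55/142
  seg 2: a=-5 b=1072/213 c=419/142 d=-419/426
S(11/2) = -2123/1136

Δ: Δ0=-3/2, Δ1=-1/3, Δ2=7
row 1: diag=10, rhs=7; c'=3/10, d'=7/10
row 2: denom=8−3·3/10=71/10; d'=(44−3·7/10)/(71/10)=419/71
back: M2=419/71
back: M1=7/10−3/10·419/71=-76/71
M: M0=0, M1=-76/71, M2=419/71, M3=0
seg 0: a=-1, c=M0/2=0, d=(M1−M0)/(6·2)=-19/213, b=Δ0−h0·(2M0+M1)/6=-487/426
seg 1: a=-4, c=M1/2=-38/71, d=(M2−M1)/(6·3)=55/142, b=Δ1−h1·(2M1+M2)/6=-943/426
seg 2: a=-5, c=M2/2=419/142, d=(M3−M2)/(6·1)=-419/426, b=Δ2−h2·(2M2+M3)/6=1072/213
t_q=11/2 → seg 2, τ=1/2; S=-5+1072/213·τ+419/142·τ²+-419/426·τ³=-2123/1136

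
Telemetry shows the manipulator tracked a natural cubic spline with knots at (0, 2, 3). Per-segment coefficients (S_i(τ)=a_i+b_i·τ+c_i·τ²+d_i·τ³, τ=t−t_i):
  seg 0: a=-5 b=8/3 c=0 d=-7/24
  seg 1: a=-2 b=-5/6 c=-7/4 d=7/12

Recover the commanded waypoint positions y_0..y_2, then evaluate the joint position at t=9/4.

y_0 = S_0(0) = a_0 = -5
y_1 = S_1(0) = a_1 = -2
y_2 = S_1(1) = -4
t_q=9/4 is in segment 1 (τ=1/4); S_1(τ)=-591/256

y_0=-5 y_1=-2 y_2=-4
S(9/4) = -591/256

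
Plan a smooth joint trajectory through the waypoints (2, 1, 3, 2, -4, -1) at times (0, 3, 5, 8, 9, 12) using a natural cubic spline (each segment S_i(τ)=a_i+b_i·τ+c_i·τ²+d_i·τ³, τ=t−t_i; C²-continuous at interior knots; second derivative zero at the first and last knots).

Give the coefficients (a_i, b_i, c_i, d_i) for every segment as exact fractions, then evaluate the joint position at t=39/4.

Δ: Δ0=-1/3, Δ1=1, Δ2=-1/3, Δ3=-6, Δ4=1
row 1: diag=10, rhs=8; c'=1/5, d'=4/5
row 2: denom=10−2·1/5=48/5; d'=(-8−2·4/5)/(48/5)=-1
row 3: denom=8−3·5/16=113/16; d'=(-34−3·-1)/(113/16)=-496/113
row 4: denom=8−1·16/113=888/113; d'=(42−1·-496/113)/(888/113)=2621/444
back: M4=2621/444
back: M3=-496/113−16/113·2621/444=-580/111
back: M2=-1−5/16·-580/111=281/444
back: M1=4/5−1/5·281/444=299/444
M: M0=0, M1=299/444, M2=281/444, M3=-580/111, M4=2621/444, M5=0
seg 0: a=2, c=M0/2=0, d=(M1−M0)/(6·3)=299/7992, b=Δ0−h0·(2M0+M1)/6=-595/888
seg 1: a=1, c=M1/2=299/888, d=(M2−M1)/(6·2)=-1/296, b=Δ1−h1·(2M1+M2)/6=151/444
seg 2: a=3, c=M2/2=281/888, d=(M3−M2)/(6·3)=-289/888, b=Δ2−h2·(2M2+M3)/6=731/444
seg 3: a=2, c=M3/2=-290/111, d=(M4−M3)/(6·1)=549/296, b=Δ3−h3·(2M3+M4)/6=-4655/888
seg 4: a=-4, c=M4/2=2621/888, d=(M5−M4)/(6·3)=-2621/7992, b=Δ4−h4·(2M4+M5)/6=-2177/444
t_q=39/4 → seg 4, τ=3/4; S=-4+-2177/444·τ+2621/888·τ²+-2621/7992·τ³=-116609/18944

  seg 0: a=2 b=-595/888 c=0 d=299/7992
  seg 1: a=1 b=151/444 c=299/888 d=-1/296
  seg 2: a=3 b=731/444 c=281/888 d=-289/888
  seg 3: a=2 b=-4655/888 c=-290/111 d=549/296
  seg 4: a=-4 b=-2177/444 c=2621/888 d=-2621/7992
S(39/4) = -116609/18944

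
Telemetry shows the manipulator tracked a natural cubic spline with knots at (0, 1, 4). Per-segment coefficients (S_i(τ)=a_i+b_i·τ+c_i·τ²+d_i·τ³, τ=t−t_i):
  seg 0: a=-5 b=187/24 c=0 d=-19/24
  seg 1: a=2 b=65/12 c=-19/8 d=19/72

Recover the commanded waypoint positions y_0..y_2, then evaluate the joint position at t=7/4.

y_0=-5 y_1=2 y_2=4
S(7/4) = 2477/512

y_0 = S_0(0) = a_0 = -5
y_1 = S_1(0) = a_1 = 2
y_2 = S_1(3) = 4
t_q=7/4 is in segment 1 (τ=3/4); S_1(τ)=2477/512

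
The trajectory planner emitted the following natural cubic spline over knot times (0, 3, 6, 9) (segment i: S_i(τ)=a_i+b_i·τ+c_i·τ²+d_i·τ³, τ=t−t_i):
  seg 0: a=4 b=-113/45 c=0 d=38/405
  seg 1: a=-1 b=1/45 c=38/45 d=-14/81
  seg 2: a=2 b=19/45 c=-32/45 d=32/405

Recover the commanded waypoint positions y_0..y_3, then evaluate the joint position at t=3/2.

y_0=4 y_1=-1 y_2=2 y_3=-1
S(3/2) = 11/20

y_0 = S_0(0) = a_0 = 4
y_1 = S_1(0) = a_1 = -1
y_2 = S_2(0) = a_2 = 2
y_3 = S_2(3) = -1
t_q=3/2 is in segment 0 (τ=3/2); S_0(τ)=11/20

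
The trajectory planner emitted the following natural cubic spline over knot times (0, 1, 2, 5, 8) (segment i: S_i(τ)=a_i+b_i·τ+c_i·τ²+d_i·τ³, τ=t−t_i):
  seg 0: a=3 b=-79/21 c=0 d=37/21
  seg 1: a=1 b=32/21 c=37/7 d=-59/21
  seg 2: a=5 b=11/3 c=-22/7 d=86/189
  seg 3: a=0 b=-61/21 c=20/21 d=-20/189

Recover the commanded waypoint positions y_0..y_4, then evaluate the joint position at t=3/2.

y_0=3 y_1=1 y_2=5 y_3=0 y_4=-3
S(3/2) = 153/56

y_0 = S_0(0) = a_0 = 3
y_1 = S_1(0) = a_1 = 1
y_2 = S_2(0) = a_2 = 5
y_3 = S_3(0) = a_3 = 0
y_4 = S_3(3) = -3
t_q=3/2 is in segment 1 (τ=1/2); S_1(τ)=153/56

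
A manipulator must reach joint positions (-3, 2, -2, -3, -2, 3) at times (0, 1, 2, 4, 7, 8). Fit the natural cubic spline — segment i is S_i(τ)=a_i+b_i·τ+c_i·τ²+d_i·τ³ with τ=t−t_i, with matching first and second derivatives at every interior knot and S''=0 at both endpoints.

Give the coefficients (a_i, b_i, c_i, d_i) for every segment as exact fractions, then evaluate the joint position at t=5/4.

Δ: Δ0=5, Δ1=-4, Δ2=-1/2, Δ3=1/3, Δ4=5
row 1: diag=4, rhs=-54; c'=1/4, d'=-27/2
row 2: denom=6−1·1/4=23/4; d'=(21−1·-27/2)/(23/4)=6
row 3: denom=10−2·8/23=214/23; d'=(5−2·6)/(214/23)=-161/214
row 4: denom=8−3·69/214=1505/214; d'=(28−3·-161/214)/(1505/214)=185/43
back: M4=185/43
back: M3=-161/214−69/214·185/43=-92/43
back: M2=6−8/23·-92/43=290/43
back: M1=-27/2−1/4·290/43=-653/43
M: M0=0, M1=-653/43, M2=290/43, M3=-92/43, M4=185/43, M5=0
seg 0: a=-3, c=M0/2=0, d=(M1−M0)/(6·1)=-653/258, b=Δ0−h0·(2M0+M1)/6=1943/258
seg 1: a=2, c=M1/2=-653/86, d=(M2−M1)/(6·1)=943/258, b=Δ1−h1·(2M1+M2)/6=-8/129
seg 2: a=-2, c=M2/2=145/43, d=(M3−M2)/(6·2)=-191/258, b=Δ2−h2·(2M2+M3)/6=-1105/258
seg 3: a=-3, c=M3/2=-46/43, d=(M4−M3)/(6·3)=277/774, b=Δ3−h3·(2M3+M4)/6=83/258
seg 4: a=-2, c=M4/2=185/86, d=(M5−M4)/(6·1)=-185/258, b=Δ4−h4·(2M4+M5)/6=460/129
t_q=5/4 → seg 1, τ=1/4; S=2+-8/129·τ+-653/86·τ²+943/258·τ³=8625/5504

  seg 0: a=-3 b=1943/258 c=0 d=-653/258
  seg 1: a=2 b=-8/129 c=-653/86 d=943/258
  seg 2: a=-2 b=-1105/258 c=145/43 d=-191/258
  seg 3: a=-3 b=83/258 c=-46/43 d=277/774
  seg 4: a=-2 b=460/129 c=185/86 d=-185/258
S(5/4) = 8625/5504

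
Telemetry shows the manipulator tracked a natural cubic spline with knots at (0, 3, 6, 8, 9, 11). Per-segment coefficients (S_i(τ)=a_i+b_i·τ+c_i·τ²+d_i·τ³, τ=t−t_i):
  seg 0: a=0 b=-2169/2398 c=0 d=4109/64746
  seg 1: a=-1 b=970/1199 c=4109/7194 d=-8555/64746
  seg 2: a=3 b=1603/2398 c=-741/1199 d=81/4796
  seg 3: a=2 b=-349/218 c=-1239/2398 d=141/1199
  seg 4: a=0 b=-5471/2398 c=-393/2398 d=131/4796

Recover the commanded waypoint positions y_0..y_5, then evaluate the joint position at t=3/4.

y_0=0 y_1=-1 y_2=3 y_3=2 y_4=0 y_5=-5
S(3/4) = -100003/153472

y_0 = S_0(0) = a_0 = 0
y_1 = S_1(0) = a_1 = -1
y_2 = S_2(0) = a_2 = 3
y_3 = S_3(0) = a_3 = 2
y_4 = S_4(0) = a_4 = 0
y_5 = S_4(2) = -5
t_q=3/4 is in segment 0 (τ=3/4); S_0(τ)=-100003/153472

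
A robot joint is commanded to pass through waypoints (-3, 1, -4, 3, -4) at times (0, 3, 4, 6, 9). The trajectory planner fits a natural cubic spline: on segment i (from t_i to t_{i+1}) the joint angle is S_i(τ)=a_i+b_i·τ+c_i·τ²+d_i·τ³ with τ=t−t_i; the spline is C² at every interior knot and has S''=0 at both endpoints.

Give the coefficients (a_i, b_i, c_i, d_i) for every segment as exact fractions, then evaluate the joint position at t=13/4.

  seg 0: a=-3 b=323/73 c=0 d=-677/1971
  seg 1: a=1 b=-354/73 c=-677/219 d=644/219
  seg 2: a=-4 b=-484/219 c=1255/219 d=-2519/1752
  seg 3: a=3 b=505/146 c=-2537/876 d=2537/7884
S(13/4) = -105/292

Δ: Δ0=4/3, Δ1=-5, Δ2=7/2, Δ3=-7/3
row 1: diag=8, rhs=-38; c'=1/8, d'=-19/4
row 2: denom=6−1·1/8=47/8; d'=(51−1·-19/4)/(47/8)=446/47
row 3: denom=10−2·16/47=438/47; d'=(-35−2·446/47)/(438/47)=-2537/438
back: M3=-2537/438
back: M2=446/47−16/47·-2537/438=2510/219
back: M1=-19/4−1/8·2510/219=-1354/219
M: M0=0, M1=-1354/219, M2=2510/219, M3=-2537/438, M4=0
seg 0: a=-3, c=M0/2=0, d=(M1−M0)/(6·3)=-677/1971, b=Δ0−h0·(2M0+M1)/6=323/73
seg 1: a=1, c=M1/2=-677/219, d=(M2−M1)/(6·1)=644/219, b=Δ1−h1·(2M1+M2)/6=-354/73
seg 2: a=-4, c=M2/2=1255/219, d=(M3−M2)/(6·2)=-2519/1752, b=Δ2−h2·(2M2+M3)/6=-484/219
seg 3: a=3, c=M3/2=-2537/876, d=(M4−M3)/(6·3)=2537/7884, b=Δ3−h3·(2M3+M4)/6=505/146
t_q=13/4 → seg 1, τ=1/4; S=1+-354/73·τ+-677/219·τ²+644/219·τ³=-105/292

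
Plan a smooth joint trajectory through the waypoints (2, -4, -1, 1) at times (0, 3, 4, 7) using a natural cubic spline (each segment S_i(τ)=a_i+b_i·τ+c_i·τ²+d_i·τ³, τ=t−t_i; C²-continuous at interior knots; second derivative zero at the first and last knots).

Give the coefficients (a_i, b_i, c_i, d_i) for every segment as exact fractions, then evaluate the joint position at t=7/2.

  seg 0: a=2 b=-253/63 c=0 d=127/567
  seg 1: a=-4 b=128/63 c=127/63 d=-22/21
  seg 2: a=-1 b=184/63 c=-71/63 d=71/567
S(7/2) = -47/18

Δ: Δ0=-2, Δ1=3, Δ2=2/3
row 1: diag=8, rhs=30; c'=1/8, d'=15/4
row 2: denom=8−1·1/8=63/8; d'=(-14−1·15/4)/(63/8)=-142/63
back: M2=-142/63
back: M1=15/4−1/8·-142/63=254/63
M: M0=0, M1=254/63, M2=-142/63, M3=0
seg 0: a=2, c=M0/2=0, d=(M1−M0)/(6·3)=127/567, b=Δ0−h0·(2M0+M1)/6=-253/63
seg 1: a=-4, c=M1/2=127/63, d=(M2−M1)/(6·1)=-22/21, b=Δ1−h1·(2M1+M2)/6=128/63
seg 2: a=-1, c=M2/2=-71/63, d=(M3−M2)/(6·3)=71/567, b=Δ2−h2·(2M2+M3)/6=184/63
t_q=7/2 → seg 1, τ=1/2; S=-4+128/63·τ+127/63·τ²+-22/21·τ³=-47/18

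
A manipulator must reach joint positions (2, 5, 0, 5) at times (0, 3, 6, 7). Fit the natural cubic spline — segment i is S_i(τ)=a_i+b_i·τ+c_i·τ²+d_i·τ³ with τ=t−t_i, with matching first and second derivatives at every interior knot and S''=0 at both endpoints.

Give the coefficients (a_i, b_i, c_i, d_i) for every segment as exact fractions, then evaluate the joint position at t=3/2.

Δ: Δ0=1, Δ1=-5/3, Δ2=5
row 1: diag=12, rhs=-16; c'=1/4, d'=-4/3
row 2: denom=8−3·1/4=29/4; d'=(40−3·-4/3)/(29/4)=176/29
back: M2=176/29
back: M1=-4/3−1/4·176/29=-248/87
M: M0=0, M1=-248/87, M2=176/29, M3=0
seg 0: a=2, c=M0/2=0, d=(M1−M0)/(6·3)=-124/783, b=Δ0−h0·(2M0+M1)/6=211/87
seg 1: a=5, c=M1/2=-124/87, d=(M2−M1)/(6·3)=388/783, b=Δ1−h1·(2M1+M2)/6=-161/87
seg 2: a=0, c=M2/2=88/29, d=(M3−M2)/(6·1)=-88/87, b=Δ2−h2·(2M2+M3)/6=259/87
t_q=3/2 → seg 0, τ=3/2; S=2+211/87·τ+0·τ²+-124/783·τ³=148/29

  seg 0: a=2 b=211/87 c=0 d=-124/783
  seg 1: a=5 b=-161/87 c=-124/87 d=388/783
  seg 2: a=0 b=259/87 c=88/29 d=-88/87
S(3/2) = 148/29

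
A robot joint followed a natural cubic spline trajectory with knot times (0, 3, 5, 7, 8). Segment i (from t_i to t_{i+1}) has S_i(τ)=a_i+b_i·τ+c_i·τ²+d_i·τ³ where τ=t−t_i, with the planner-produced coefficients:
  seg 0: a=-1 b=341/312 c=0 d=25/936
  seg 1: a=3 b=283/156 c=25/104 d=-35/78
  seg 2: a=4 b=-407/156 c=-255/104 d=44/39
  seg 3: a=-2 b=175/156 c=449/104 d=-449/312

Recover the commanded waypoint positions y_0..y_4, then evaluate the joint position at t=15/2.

y_0=-1 y_1=3 y_2=4 y_3=-2 y_4=2
S(15/2) = -449/832

y_0 = S_0(0) = a_0 = -1
y_1 = S_1(0) = a_1 = 3
y_2 = S_2(0) = a_2 = 4
y_3 = S_3(0) = a_3 = -2
y_4 = S_3(1) = 2
t_q=15/2 is in segment 3 (τ=1/2); S_3(τ)=-449/832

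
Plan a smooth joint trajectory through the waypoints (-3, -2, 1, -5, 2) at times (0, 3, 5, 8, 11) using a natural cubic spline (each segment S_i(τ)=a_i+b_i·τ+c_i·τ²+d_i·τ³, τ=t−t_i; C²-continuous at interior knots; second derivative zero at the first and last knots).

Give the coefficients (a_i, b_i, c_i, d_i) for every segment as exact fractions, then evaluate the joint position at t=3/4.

  seg 0: a=-3 b=-81/236 c=0 d=479/6372
  seg 1: a=-2 b=199/118 c=479/708 d=-545/1416
  seg 2: a=1 b=-40/177 c=-289/177 d=553/1593
  seg 3: a=-5 b=-115/177 c=88/59 d=-88/531
S(3/4) = -48721/15104

Δ: Δ0=1/3, Δ1=3/2, Δ2=-2, Δ3=7/3
row 1: diag=10, rhs=7; c'=1/5, d'=7/10
row 2: denom=10−2·1/5=48/5; d'=(-21−2·7/10)/(48/5)=-7/3
row 3: denom=12−3·5/16=177/16; d'=(26−3·-7/3)/(177/16)=176/59
back: M3=176/59
back: M2=-7/3−5/16·176/59=-578/177
back: M1=7/10−1/5·-578/177=479/354
M: M0=0, M1=479/354, M2=-578/177, M3=176/59, M4=0
seg 0: a=-3, c=M0/2=0, d=(M1−M0)/(6·3)=479/6372, b=Δ0−h0·(2M0+M1)/6=-81/236
seg 1: a=-2, c=M1/2=479/708, d=(M2−M1)/(6·2)=-545/1416, b=Δ1−h1·(2M1+M2)/6=199/118
seg 2: a=1, c=M2/2=-289/177, d=(M3−M2)/(6·3)=553/1593, b=Δ2−h2·(2M2+M3)/6=-40/177
seg 3: a=-5, c=M3/2=88/59, d=(M4−M3)/(6·3)=-88/531, b=Δ3−h3·(2M3+M4)/6=-115/177
t_q=3/4 → seg 0, τ=3/4; S=-3+-81/236·τ+0·τ²+479/6372·τ³=-48721/15104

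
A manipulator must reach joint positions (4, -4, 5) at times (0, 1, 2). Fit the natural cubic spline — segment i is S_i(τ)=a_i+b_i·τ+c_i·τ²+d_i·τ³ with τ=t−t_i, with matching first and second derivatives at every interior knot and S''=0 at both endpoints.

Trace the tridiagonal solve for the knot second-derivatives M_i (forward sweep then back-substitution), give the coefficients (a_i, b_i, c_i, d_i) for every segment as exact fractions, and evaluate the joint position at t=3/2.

  seg 0: a=4 b=-49/4 c=0 d=17/4
  seg 1: a=-4 b=1/2 c=51/4 d=-17/4
S(3/2) = -35/32

Δ: Δ0=-8, Δ1=9
row 1: diag=4, rhs=102; c'=1/4, d'=51/2
back: M1=51/2
M: M0=0, M1=51/2, M2=0
seg 0: a=4, c=M0/2=0, d=(M1−M0)/(6·1)=17/4, b=Δ0−h0·(2M0+M1)/6=-49/4
seg 1: a=-4, c=M1/2=51/4, d=(M2−M1)/(6·1)=-17/4, b=Δ1−h1·(2M1+M2)/6=1/2
t_q=3/2 → seg 1, τ=1/2; S=-4+1/2·τ+51/4·τ²+-17/4·τ³=-35/32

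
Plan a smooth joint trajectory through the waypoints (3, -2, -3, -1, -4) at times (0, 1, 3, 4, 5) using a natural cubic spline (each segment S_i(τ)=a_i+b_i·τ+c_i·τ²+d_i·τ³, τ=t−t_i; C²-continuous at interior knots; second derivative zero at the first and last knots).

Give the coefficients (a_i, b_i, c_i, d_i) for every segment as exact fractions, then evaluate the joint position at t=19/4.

  seg 0: a=3 b=-1367/244 c=0 d=147/244
  seg 1: a=-2 b=-463/122 c=441/244 d=-39/488
  seg 2: a=-3 b=151/61 c=81/61 d=-110/61
  seg 3: a=-1 b=-17/61 c=-249/61 d=83/61
S(19/4) = -11443/3904

Δ: Δ0=-5, Δ1=-1/2, Δ2=2, Δ3=-3
row 1: diag=6, rhs=27; c'=1/3, d'=9/2
row 2: denom=6−2·1/3=16/3; d'=(15−2·9/2)/(16/3)=9/8
row 3: denom=4−1·3/16=61/16; d'=(-30−1·9/8)/(61/16)=-498/61
back: M3=-498/61
back: M2=9/8−3/16·-498/61=162/61
back: M1=9/2−1/3·162/61=441/122
M: M0=0, M1=441/122, M2=162/61, M3=-498/61, M4=0
seg 0: a=3, c=M0/2=0, d=(M1−M0)/(6·1)=147/244, b=Δ0−h0·(2M0+M1)/6=-1367/244
seg 1: a=-2, c=M1/2=441/244, d=(M2−M1)/(6·2)=-39/488, b=Δ1−h1·(2M1+M2)/6=-463/122
seg 2: a=-3, c=M2/2=81/61, d=(M3−M2)/(6·1)=-110/61, b=Δ2−h2·(2M2+M3)/6=151/61
seg 3: a=-1, c=M3/2=-249/61, d=(M4−M3)/(6·1)=83/61, b=Δ3−h3·(2M3+M4)/6=-17/61
t_q=19/4 → seg 3, τ=3/4; S=-1+-17/61·τ+-249/61·τ²+83/61·τ³=-11443/3904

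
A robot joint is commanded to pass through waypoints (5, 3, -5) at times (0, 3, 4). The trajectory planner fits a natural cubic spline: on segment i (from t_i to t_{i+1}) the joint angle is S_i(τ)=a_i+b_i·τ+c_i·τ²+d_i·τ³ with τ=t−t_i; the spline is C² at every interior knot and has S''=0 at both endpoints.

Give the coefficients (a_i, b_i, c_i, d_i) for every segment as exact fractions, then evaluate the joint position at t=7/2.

  seg 0: a=5 b=25/12 c=0 d=-11/36
  seg 1: a=3 b=-37/6 c=-11/4 d=11/12
S(7/2) = -21/32

Δ: Δ0=-2/3, Δ1=-8
row 1: diag=8, rhs=-44; c'=1/8, d'=-11/2
back: M1=-11/2
M: M0=0, M1=-11/2, M2=0
seg 0: a=5, c=M0/2=0, d=(M1−M0)/(6·3)=-11/36, b=Δ0−h0·(2M0+M1)/6=25/12
seg 1: a=3, c=M1/2=-11/4, d=(M2−M1)/(6·1)=11/12, b=Δ1−h1·(2M1+M2)/6=-37/6
t_q=7/2 → seg 1, τ=1/2; S=3+-37/6·τ+-11/4·τ²+11/12·τ³=-21/32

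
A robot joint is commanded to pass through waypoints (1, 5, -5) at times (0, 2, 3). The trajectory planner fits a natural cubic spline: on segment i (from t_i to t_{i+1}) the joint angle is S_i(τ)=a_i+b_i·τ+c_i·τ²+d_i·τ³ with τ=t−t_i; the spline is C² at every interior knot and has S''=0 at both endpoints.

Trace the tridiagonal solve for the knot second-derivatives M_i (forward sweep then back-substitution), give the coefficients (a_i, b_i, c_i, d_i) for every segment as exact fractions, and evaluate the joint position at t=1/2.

Δ: Δ0=2, Δ1=-10
row 1: diag=6, rhs=-72; c'=1/6, d'=-12
back: M1=-12
M: M0=0, M1=-12, M2=0
seg 0: a=1, c=M0/2=0, d=(M1−M0)/(6·2)=-1, b=Δ0−h0·(2M0+M1)/6=6
seg 1: a=5, c=M1/2=-6, d=(M2−M1)/(6·1)=2, b=Δ1−h1·(2M1+M2)/6=-6
t_q=1/2 → seg 0, τ=1/2; S=1+6·τ+0·τ²+-1·τ³=31/8

  seg 0: a=1 b=6 c=0 d=-1
  seg 1: a=5 b=-6 c=-6 d=2
S(1/2) = 31/8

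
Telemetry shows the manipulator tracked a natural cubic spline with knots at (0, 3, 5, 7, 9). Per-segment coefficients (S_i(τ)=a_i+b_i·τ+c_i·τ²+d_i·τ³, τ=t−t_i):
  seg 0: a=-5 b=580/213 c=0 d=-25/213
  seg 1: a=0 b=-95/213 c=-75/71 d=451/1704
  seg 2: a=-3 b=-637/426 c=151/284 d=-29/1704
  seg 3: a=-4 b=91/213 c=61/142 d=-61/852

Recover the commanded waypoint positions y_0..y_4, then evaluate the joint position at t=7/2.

y_0=-5 y_1=0 y_2=-3 y_3=-4 y_4=-2
S(7/2) = -2063/4544

y_0 = S_0(0) = a_0 = -5
y_1 = S_1(0) = a_1 = 0
y_2 = S_2(0) = a_2 = -3
y_3 = S_3(0) = a_3 = -4
y_4 = S_3(2) = -2
t_q=7/2 is in segment 1 (τ=1/2); S_1(τ)=-2063/4544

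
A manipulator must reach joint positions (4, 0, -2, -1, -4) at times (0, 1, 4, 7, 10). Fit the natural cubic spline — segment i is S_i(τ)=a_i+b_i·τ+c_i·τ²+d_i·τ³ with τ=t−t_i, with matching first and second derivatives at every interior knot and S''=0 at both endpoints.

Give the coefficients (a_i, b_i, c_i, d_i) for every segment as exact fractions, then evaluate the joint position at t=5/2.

Δ: Δ0=-4, Δ1=-2/3, Δ2=1/3, Δ3=-1
row 1: diag=8, rhs=20; c'=3/8, d'=5/2
row 2: denom=12−3·3/8=87/8; d'=(6−3·5/2)/(87/8)=-4/29
row 3: denom=12−3·8/29=324/29; d'=(-8−3·-4/29)/(324/29)=-55/81
back: M3=-55/81
back: M2=-4/29−8/29·-55/81=4/81
back: M1=5/2−3/8·4/81=67/27
M: M0=0, M1=67/27, M2=4/81, M3=-55/81, M4=0
seg 0: a=4, c=M0/2=0, d=(M1−M0)/(6·1)=67/162, b=Δ0−h0·(2M0+M1)/6=-715/162
seg 1: a=0, c=M1/2=67/54, d=(M2−M1)/(6·3)=-197/1458, b=Δ1−h1·(2M1+M2)/6=-257/81
seg 2: a=-2, c=M2/2=2/81, d=(M3−M2)/(6·3)=-59/1458, b=Δ2−h2·(2M2+M3)/6=101/162
seg 3: a=-1, c=M3/2=-55/162, d=(M4−M3)/(6·3)=55/1458, b=Δ3−h3·(2M3+M4)/6=-26/81
t_q=5/2 → seg 1, τ=3/2; S=0+-257/81·τ+67/54·τ²+-197/1458·τ³=-349/144

  seg 0: a=4 b=-715/162 c=0 d=67/162
  seg 1: a=0 b=-257/81 c=67/54 d=-197/1458
  seg 2: a=-2 b=101/162 c=2/81 d=-59/1458
  seg 3: a=-1 b=-26/81 c=-55/162 d=55/1458
S(5/2) = -349/144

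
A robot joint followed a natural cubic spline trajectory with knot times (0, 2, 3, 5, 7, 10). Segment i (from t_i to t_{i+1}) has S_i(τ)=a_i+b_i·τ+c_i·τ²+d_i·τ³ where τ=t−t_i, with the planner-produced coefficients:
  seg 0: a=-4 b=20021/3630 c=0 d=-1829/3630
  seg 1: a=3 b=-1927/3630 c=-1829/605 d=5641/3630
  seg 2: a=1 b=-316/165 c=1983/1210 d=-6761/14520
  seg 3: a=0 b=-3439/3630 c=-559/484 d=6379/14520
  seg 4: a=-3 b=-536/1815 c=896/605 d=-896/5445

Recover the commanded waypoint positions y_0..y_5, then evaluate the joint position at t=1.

y_0=-4 y_1=3 y_2=1 y_3=0 y_4=-3 y_5=5
S(1) = 612/605

y_0 = S_0(0) = a_0 = -4
y_1 = S_1(0) = a_1 = 3
y_2 = S_2(0) = a_2 = 1
y_3 = S_3(0) = a_3 = 0
y_4 = S_4(0) = a_4 = -3
y_5 = S_4(3) = 5
t_q=1 is in segment 0 (τ=1); S_0(τ)=612/605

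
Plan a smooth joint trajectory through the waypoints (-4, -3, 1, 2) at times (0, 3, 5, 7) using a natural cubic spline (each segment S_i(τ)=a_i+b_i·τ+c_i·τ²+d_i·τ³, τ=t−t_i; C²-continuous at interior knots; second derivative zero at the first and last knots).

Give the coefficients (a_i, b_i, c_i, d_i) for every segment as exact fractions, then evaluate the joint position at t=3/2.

  seg 0: a=-4 b=-71/228 c=0 d=49/684
  seg 1: a=-3 b=185/114 c=49/76 d=-13/57
  seg 2: a=1 b=167/114 c=-55/76 d=55/456
S(3/2) = -2569/608

Δ: Δ0=1/3, Δ1=2, Δ2=1/2
row 1: diag=10, rhs=10; c'=1/5, d'=1
row 2: denom=8−2·1/5=38/5; d'=(-9−2·1)/(38/5)=-55/38
back: M2=-55/38
back: M1=1−1/5·-55/38=49/38
M: M0=0, M1=49/38, M2=-55/38, M3=0
seg 0: a=-4, c=M0/2=0, d=(M1−M0)/(6·3)=49/684, b=Δ0−h0·(2M0+M1)/6=-71/228
seg 1: a=-3, c=M1/2=49/76, d=(M2−M1)/(6·2)=-13/57, b=Δ1−h1·(2M1+M2)/6=185/114
seg 2: a=1, c=M2/2=-55/76, d=(M3−M2)/(6·2)=55/456, b=Δ2−h2·(2M2+M3)/6=167/114
t_q=3/2 → seg 0, τ=3/2; S=-4+-71/228·τ+0·τ²+49/684·τ³=-2569/608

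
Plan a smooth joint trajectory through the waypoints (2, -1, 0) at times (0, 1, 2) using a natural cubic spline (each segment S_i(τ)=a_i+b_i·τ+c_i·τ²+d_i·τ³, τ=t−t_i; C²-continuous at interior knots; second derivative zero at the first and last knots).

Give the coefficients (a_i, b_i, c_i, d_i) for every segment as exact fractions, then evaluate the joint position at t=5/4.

Δ: Δ0=-3, Δ1=1
row 1: diag=4, rhs=24; c'=1/4, d'=6
back: M1=6
M: M0=0, M1=6, M2=0
seg 0: a=2, c=M0/2=0, d=(M1−M0)/(6·1)=1, b=Δ0−h0·(2M0+M1)/6=-4
seg 1: a=-1, c=M1/2=3, d=(M2−M1)/(6·1)=-1, b=Δ1−h1·(2M1+M2)/6=-1
t_q=5/4 → seg 1, τ=1/4; S=-1+-1·τ+3·τ²+-1·τ³=-69/64

  seg 0: a=2 b=-4 c=0 d=1
  seg 1: a=-1 b=-1 c=3 d=-1
S(5/4) = -69/64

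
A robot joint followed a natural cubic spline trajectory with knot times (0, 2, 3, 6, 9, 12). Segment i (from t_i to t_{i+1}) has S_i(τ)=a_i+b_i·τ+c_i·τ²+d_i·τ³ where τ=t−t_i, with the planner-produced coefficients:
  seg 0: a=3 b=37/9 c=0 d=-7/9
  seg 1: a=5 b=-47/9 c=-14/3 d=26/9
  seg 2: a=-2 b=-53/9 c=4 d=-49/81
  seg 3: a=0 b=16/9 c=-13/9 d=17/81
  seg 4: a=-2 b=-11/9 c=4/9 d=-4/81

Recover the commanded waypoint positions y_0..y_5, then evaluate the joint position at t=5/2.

y_0=3 y_1=5 y_2=-2 y_3=0 y_4=-2 y_5=-3
S(5/2) = 19/12

y_0 = S_0(0) = a_0 = 3
y_1 = S_1(0) = a_1 = 5
y_2 = S_2(0) = a_2 = -2
y_3 = S_3(0) = a_3 = 0
y_4 = S_4(0) = a_4 = -2
y_5 = S_4(3) = -3
t_q=5/2 is in segment 1 (τ=1/2); S_1(τ)=19/12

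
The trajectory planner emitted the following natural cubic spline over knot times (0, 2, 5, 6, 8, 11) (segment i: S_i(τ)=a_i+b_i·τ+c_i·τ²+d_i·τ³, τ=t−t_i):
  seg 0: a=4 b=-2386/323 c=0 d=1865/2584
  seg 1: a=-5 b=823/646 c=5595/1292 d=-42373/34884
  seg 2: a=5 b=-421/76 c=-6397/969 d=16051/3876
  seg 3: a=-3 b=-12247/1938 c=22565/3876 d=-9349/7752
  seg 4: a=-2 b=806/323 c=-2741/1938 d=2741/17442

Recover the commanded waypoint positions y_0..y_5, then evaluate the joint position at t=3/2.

y_0 = S_0(0) = a_0 = 4
y_1 = S_1(0) = a_1 = -5
y_2 = S_2(0) = a_2 = 5
y_3 = S_3(0) = a_3 = -3
y_4 = S_4(0) = a_4 = -2
y_5 = S_4(3) = -3
t_q=3/2 is in segment 0 (τ=3/2); S_0(τ)=-96013/20672

y_0=4 y_1=-5 y_2=5 y_3=-3 y_4=-2 y_5=-3
S(3/2) = -96013/20672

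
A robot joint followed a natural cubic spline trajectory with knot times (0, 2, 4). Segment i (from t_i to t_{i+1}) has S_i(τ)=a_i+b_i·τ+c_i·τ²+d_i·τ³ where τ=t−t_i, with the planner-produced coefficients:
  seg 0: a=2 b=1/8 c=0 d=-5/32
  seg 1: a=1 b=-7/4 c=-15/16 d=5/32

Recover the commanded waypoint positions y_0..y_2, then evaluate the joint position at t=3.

y_0 = S_0(0) = a_0 = 2
y_1 = S_1(0) = a_1 = 1
y_2 = S_1(2) = -5
t_q=3 is in segment 1 (τ=1); S_1(τ)=-49/32

y_0=2 y_1=1 y_2=-5
S(3) = -49/32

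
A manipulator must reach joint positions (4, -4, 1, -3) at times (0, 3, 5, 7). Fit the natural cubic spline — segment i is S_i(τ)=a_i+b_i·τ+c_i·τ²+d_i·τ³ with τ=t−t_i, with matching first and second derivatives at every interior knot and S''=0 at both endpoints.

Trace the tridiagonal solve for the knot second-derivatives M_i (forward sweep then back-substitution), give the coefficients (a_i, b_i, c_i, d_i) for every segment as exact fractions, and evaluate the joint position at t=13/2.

  seg 0: a=4 b=-1061/228 c=0 d=151/684
  seg 1: a=-4 b=149/114 c=151/76 d=-317/456
  seg 2: a=1 b=52/57 c=-83/38 d=83/228
S(13/2) = -801/608

Δ: Δ0=-8/3, Δ1=5/2, Δ2=-2
row 1: diag=10, rhs=31; c'=1/5, d'=31/10
row 2: denom=8−2·1/5=38/5; d'=(-27−2·31/10)/(38/5)=-83/19
back: M2=-83/19
back: M1=31/10−1/5·-83/19=151/38
M: M0=0, M1=151/38, M2=-83/19, M3=0
seg 0: a=4, c=M0/2=0, d=(M1−M0)/(6·3)=151/684, b=Δ0−h0·(2M0+M1)/6=-1061/228
seg 1: a=-4, c=M1/2=151/76, d=(M2−M1)/(6·2)=-317/456, b=Δ1−h1·(2M1+M2)/6=149/114
seg 2: a=1, c=M2/2=-83/38, d=(M3−M2)/(6·2)=83/228, b=Δ2−h2·(2M2+M3)/6=52/57
t_q=13/2 → seg 2, τ=3/2; S=1+52/57·τ+-83/38·τ²+83/228·τ³=-801/608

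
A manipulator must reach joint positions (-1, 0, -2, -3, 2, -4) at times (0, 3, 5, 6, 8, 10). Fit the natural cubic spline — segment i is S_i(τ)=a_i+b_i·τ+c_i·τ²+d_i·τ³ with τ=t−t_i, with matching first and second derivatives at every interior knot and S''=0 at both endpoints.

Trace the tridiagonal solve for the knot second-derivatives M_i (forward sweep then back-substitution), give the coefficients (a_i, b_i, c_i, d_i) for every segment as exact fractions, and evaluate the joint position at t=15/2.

  seg 0: a=-1 b=2377/3576 c=0 d=-395/10728
  seg 1: a=0 b=-589/1788 c=-395/1192 d=-7/3576
  seg 2: a=-2 b=-3001/1788 c=-409/1192 d=3653/3576
  seg 3: a=-3 b=2503/3576 c=811/298 d=-13027/14304
  seg 4: a=2 b=1175/1788 c=-6539/2384 d=6539/14304
S(15/2) = 41941/38144

Δ: Δ0=1/3, Δ1=-1, Δ2=-1, Δ3=5/2, Δ4=-3
row 1: diag=10, rhs=-8; c'=1/5, d'=-4/5
row 2: denom=6−2·1/5=28/5; d'=(0−2·-4/5)/(28/5)=2/7
row 3: denom=6−1·5/28=163/28; d'=(21−1·2/7)/(163/28)=580/163
row 4: denom=8−2·56/163=1192/163; d'=(-33−2·580/163)/(1192/163)=-6539/1192
back: M4=-6539/1192
back: M3=580/163−56/163·-6539/1192=811/149
back: M2=2/7−5/28·811/149=-409/596
back: M1=-4/5−1/5·-409/596=-395/596
M: M0=0, M1=-395/596, M2=-409/596, M3=811/149, M4=-6539/1192, M5=0
seg 0: a=-1, c=M0/2=0, d=(M1−M0)/(6·3)=-395/10728, b=Δ0−h0·(2M0+M1)/6=2377/3576
seg 1: a=0, c=M1/2=-395/1192, d=(M2−M1)/(6·2)=-7/3576, b=Δ1−h1·(2M1+M2)/6=-589/1788
seg 2: a=-2, c=M2/2=-409/1192, d=(M3−M2)/(6·1)=3653/3576, b=Δ2−h2·(2M2+M3)/6=-3001/1788
seg 3: a=-3, c=M3/2=811/298, d=(M4−M3)/(6·2)=-13027/14304, b=Δ3−h3·(2M3+M4)/6=2503/3576
seg 4: a=2, c=M4/2=-6539/2384, d=(M5−M4)/(6·2)=6539/14304, b=Δ4−h4·(2M4+M5)/6=1175/1788
t_q=15/2 → seg 3, τ=3/2; S=-3+2503/3576·τ+811/298·τ²+-13027/14304·τ³=41941/38144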